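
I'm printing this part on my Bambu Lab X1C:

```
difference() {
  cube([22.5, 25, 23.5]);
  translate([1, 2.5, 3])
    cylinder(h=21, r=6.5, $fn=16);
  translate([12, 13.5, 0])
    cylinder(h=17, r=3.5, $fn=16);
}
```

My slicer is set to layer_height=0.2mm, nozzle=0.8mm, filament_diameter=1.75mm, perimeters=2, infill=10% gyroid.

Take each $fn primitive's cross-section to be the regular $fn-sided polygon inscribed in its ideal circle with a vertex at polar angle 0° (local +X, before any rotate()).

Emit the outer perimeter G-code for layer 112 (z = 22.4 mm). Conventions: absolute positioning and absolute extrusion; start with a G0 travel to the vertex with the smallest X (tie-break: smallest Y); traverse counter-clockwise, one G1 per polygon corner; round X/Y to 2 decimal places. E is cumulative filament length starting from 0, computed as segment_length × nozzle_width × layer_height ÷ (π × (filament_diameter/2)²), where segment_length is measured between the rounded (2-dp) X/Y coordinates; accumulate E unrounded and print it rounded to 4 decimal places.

G0 X0.00 Y8.80 Z22.40
G1 X1.00 Y9.00 E0.0678
G1 X3.49 Y8.51 E0.2366
G1 X5.60 Y7.10 E0.4055
G1 X7.01 Y4.99 E0.5743
G1 X7.50 Y2.50 E0.7431
G1 X7.01 Y0.01 E0.9119
G1 X7.00 Y0.00 E0.9128
G1 X22.50 Y0.00 E1.9439
G1 X22.50 Y25.00 E3.6069
G1 X0.00 Y25.00 E5.1036
G1 X0.00 Y8.80 E6.1812

At z = 22.4 mm: the 22.5×25 cube contributes its full rectangle; the r=6.5 cylinder at (1, 2.5) contributes a regular 16-gon of circumradius 6.5; the cylinder at (12, 13.5) is not intersected at this z (z outside [0, 17]); Taking the first minus the rest: starting from the 22.5×25 cube, the r=6.5 cylinder at (1, 2.5) partially overlaps it — only the 56.87 mm² overlap (of its 129.35 mm²) is removed, clipping the outline — 1 connected region. The outline is a single polygon with 11 vertices. Extrusion per mm of travel: 0.8 × 0.2 / (π × 0.875²) = 0.066520. Accumulating E over each segment gives final E = 6.1812.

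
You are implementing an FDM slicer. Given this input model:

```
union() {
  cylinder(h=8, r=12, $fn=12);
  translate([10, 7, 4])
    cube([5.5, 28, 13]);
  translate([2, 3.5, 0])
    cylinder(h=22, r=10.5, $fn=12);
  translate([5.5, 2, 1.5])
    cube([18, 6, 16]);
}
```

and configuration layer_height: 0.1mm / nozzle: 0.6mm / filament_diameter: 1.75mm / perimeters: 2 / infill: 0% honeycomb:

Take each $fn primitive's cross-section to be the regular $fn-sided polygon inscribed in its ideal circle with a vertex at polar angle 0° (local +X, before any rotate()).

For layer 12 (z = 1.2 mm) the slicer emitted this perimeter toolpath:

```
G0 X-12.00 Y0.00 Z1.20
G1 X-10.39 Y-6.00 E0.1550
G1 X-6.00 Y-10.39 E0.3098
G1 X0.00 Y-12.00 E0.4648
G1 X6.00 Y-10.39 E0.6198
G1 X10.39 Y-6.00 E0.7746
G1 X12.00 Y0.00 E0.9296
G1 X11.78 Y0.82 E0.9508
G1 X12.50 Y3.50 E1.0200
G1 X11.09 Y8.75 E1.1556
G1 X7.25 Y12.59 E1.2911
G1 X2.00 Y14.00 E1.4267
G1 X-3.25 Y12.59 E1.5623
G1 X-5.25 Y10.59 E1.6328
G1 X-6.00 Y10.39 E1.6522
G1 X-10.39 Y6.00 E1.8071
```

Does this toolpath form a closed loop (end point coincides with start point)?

Start point (G0): (-12.00, 0.00). End point (last G1): the path does not return to the start — open.

no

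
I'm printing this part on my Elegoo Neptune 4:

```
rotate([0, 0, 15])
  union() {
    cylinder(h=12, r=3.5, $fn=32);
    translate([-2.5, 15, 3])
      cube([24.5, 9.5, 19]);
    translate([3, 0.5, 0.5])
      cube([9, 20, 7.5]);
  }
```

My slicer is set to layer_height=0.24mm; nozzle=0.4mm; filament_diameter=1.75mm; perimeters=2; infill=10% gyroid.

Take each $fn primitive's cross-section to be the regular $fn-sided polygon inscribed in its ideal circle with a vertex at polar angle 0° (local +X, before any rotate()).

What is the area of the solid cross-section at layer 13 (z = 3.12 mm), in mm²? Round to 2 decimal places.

At z = 3.12 mm: the cylinder: section is a regular 32-gon, circumradius r=3.5 (area = (32/2)·3.500²·sin(360°/32) = 38.24 mm²); the cube at (-2.5, 15) (footprint 24.5×9.5) is included at this height (area 232.75 mm²); the 9×20 cube at (3, 0.5) contributes its full rectangle (area 180.00 mm²); Combining (union): the regions partially overlap — summed areas 450.99 mm² minus the doubly-counted overlap 49.85 mm² gives 401.14 mm² — area = 401.14 mm²; (whole slice rotated 15° about Z — lengths, areas and connectivity unchanged). Overall, the cross-section is a single solid region. Net area = 401.14 mm².

401.14 mm²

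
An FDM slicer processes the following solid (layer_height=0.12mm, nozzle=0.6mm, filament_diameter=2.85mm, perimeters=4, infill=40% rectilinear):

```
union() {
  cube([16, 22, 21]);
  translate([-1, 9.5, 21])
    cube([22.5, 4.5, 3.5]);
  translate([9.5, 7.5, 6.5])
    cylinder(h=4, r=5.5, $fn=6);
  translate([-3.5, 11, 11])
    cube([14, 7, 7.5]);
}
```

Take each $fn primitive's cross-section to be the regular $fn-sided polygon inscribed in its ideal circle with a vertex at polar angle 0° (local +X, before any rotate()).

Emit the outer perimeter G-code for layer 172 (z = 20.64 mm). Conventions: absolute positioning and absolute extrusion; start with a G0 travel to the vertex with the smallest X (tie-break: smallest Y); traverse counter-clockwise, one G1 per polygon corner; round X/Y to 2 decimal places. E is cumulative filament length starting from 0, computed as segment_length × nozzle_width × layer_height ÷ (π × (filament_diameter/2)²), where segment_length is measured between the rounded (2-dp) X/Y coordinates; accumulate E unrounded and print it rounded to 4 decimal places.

At z = 20.64 mm: the cube (footprint 16×22) is included at this height; the cube at (-1, 9.5) is not intersected at this z (z outside [21, 24.5]); the cylinder at (9.5, 7.5) does not reach this height (z outside [6.5, 10.5]); the cube at (-3.5, 11) does not reach this height (z outside [11, 18.5]); Combining (union): only the 16×22 cube is present, so the union is just that shape — 1 connected region. The outline is a single polygon with 4 vertices. Extrusion per mm of travel: 0.6 × 0.12 / (π × 1.425²) = 0.011286. Accumulating E over each segment gives final E = 0.8578.

G0 X0.00 Y0.00 Z20.64
G1 X16.00 Y0.00 E0.1806
G1 X16.00 Y22.00 E0.4289
G1 X0.00 Y22.00 E0.6095
G1 X0.00 Y0.00 E0.8578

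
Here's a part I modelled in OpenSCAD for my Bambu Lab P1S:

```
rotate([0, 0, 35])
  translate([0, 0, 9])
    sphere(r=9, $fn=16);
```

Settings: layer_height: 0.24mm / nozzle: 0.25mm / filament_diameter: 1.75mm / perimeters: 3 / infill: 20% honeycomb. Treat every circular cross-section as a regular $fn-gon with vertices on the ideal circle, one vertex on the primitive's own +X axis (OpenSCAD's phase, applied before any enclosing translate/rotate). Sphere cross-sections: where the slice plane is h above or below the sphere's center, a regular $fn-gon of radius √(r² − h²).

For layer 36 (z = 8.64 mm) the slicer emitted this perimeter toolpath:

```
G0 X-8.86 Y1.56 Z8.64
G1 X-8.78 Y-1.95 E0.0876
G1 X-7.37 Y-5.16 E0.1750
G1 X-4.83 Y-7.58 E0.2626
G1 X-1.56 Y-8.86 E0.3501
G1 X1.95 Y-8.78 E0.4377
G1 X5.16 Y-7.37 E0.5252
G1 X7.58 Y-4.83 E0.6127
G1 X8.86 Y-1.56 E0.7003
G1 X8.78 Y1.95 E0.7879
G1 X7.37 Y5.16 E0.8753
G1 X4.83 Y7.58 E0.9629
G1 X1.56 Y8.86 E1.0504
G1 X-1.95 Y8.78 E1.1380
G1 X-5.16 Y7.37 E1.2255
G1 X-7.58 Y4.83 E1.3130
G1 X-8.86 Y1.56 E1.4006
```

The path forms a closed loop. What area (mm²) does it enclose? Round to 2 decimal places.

247.64 mm²

Apply the shoelace formula to the sequence of (X, Y) vertices; enclosed area = 247.64 mm².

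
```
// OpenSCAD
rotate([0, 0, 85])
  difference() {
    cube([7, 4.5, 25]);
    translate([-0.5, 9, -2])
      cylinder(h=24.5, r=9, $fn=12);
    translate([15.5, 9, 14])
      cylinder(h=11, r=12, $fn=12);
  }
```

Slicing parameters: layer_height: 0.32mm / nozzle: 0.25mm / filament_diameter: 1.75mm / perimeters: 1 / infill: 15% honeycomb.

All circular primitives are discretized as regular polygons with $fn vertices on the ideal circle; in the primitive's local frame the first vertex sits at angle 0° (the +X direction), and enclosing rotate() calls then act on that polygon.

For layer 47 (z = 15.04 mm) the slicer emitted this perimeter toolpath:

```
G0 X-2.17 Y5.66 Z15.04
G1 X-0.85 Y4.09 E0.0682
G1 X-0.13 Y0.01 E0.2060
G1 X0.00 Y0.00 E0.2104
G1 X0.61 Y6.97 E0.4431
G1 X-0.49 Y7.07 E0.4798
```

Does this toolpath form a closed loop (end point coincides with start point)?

no

Start point (G0): (-2.17, 5.66). End point (last G1): the path does not return to the start — open.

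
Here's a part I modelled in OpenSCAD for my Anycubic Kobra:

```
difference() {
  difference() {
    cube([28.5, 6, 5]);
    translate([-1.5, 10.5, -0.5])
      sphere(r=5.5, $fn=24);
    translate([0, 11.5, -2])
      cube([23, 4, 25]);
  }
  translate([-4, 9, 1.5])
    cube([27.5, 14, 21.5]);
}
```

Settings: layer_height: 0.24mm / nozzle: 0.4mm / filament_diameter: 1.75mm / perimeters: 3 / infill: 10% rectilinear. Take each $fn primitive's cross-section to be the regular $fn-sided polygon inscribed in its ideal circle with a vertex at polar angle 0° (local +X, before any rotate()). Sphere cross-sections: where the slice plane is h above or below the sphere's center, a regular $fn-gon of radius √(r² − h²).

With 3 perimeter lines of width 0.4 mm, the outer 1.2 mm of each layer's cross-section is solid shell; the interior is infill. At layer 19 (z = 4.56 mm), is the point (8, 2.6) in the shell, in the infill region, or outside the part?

At z = 4.56 mm: the cube (footprint 28.5×6) is included at this height; the r=5.5 sphere at (-1.5, 10.5) slices to a regular 24-gon of circumradius 2.156 (√(r²−h²) with h=5.06 from center); the cube at (0, 11.5) (footprint 23×4) is included at this height; Taking the first minus the rest: starting from the 28.5×6 cube, the r=5.5 sphere at (-1.5, 10.5) misses the remaining region (no effect); the 23×4 cube at (0, 11.5) misses the remaining region (no effect) — 1 connected region; the cube at (-4, 9) (footprint 27.5×14) is included at this height; Taking the first minus the rest: starting from that combined region, the 27.5×14 cube at (-4, 9) misses the remaining region (no effect) — 1 connected region. Overall, the cross-section is a single solid region. The nearest boundary edge runs (28.50, 0.00)→(0.00, 0.00); distance from the point to it = 2.60 mm. The point is inside the cross-section and 2.60 mm from the nearest boundary — more than the 1.2 mm shell width (3 × 0.4), so it's in the infill interior.

infill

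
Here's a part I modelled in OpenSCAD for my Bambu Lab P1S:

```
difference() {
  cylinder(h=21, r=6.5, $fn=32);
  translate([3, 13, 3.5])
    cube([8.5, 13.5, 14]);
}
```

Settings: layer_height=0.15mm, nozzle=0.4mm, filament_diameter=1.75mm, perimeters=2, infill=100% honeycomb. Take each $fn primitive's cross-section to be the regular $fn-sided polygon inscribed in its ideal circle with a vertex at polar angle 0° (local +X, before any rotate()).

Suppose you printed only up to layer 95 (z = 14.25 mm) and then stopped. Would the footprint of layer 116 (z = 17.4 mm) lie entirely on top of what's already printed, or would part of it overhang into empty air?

entirely on top

Compare the two slices. At z = 14.25: the cylinder: section is a regular 32-gon, circumradius r=6.5 (area = (32/2)·6.500²·sin(360°/32) = 131.88 mm²); the cube at (3, 13) is present — its section is the full 8.5×13.5 rectangle (area 114.75 mm²); After the difference (first − rest): starting from the r=6.5 cylinder (131.88 mm²), the 8.5×13.5 cube at (3, 13) misses the remaining region (no effect) — area = 131.88 mm². At z = 17.4: the cylinder: section is a regular 32-gon, circumradius r=6.5 (area = (32/2)·6.500²·sin(360°/32) = 131.88 mm²); the cube at (3, 13) (footprint 8.5×13.5) is included at this height (area 114.75 mm²); Subtracting the remaining from the first: starting from the r=6.5 cylinder (131.88 mm²), the 8.5×13.5 cube at (3, 13) misses the remaining region (no effect) — area = 131.88 mm². Checking containment: the cross-section at z = 17.4 is a subset of the cross-section at z = 14.25.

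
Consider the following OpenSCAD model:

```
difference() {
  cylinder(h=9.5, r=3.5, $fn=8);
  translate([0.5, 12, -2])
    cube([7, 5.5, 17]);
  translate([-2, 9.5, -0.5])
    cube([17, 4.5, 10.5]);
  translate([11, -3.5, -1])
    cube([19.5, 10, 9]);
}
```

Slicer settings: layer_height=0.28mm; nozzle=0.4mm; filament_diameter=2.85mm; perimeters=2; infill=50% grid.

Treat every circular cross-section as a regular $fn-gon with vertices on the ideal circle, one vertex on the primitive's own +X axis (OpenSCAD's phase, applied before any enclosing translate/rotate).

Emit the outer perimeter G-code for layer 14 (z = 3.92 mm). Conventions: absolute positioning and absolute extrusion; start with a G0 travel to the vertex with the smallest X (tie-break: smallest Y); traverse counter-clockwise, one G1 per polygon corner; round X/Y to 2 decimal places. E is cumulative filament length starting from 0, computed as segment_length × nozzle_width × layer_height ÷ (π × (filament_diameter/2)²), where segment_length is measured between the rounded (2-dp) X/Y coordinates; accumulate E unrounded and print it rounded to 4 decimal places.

At z = 3.92 mm: the r=3.5 cylinder contributes a regular 8-gon of circumradius 3.5; the cube at (0.5, 12) (footprint 7×5.5) is included at this height; the cube at (-2, 9.5) (footprint 17×4.5) is included at this height; the cube at (11, -3.5) is present — its section is the full 19.5×10 rectangle; After the difference (first − rest): starting from the r=3.5 cylinder, the 7×5.5 cube at (0.5, 12) misses the remaining region (no effect); the 17×4.5 cube at (-2, 9.5) misses the remaining region (no effect); the 19.5×10 cube at (11, -3.5) misses the remaining region (no effect) — 1 connected region. The outline is a single polygon with 8 vertices. Extrusion per mm of travel: 0.4 × 0.28 / (π × 1.425²) = 0.017557. Accumulating E over each segment gives final E = 0.3759.

G0 X-3.50 Y0.00 Z3.92
G1 X-2.47 Y-2.47 E0.0470
G1 X0.00 Y-3.50 E0.0940
G1 X2.47 Y-2.47 E0.1410
G1 X3.50 Y0.00 E0.1879
G1 X2.47 Y2.47 E0.2349
G1 X0.00 Y3.50 E0.2819
G1 X-2.47 Y2.47 E0.3289
G1 X-3.50 Y0.00 E0.3759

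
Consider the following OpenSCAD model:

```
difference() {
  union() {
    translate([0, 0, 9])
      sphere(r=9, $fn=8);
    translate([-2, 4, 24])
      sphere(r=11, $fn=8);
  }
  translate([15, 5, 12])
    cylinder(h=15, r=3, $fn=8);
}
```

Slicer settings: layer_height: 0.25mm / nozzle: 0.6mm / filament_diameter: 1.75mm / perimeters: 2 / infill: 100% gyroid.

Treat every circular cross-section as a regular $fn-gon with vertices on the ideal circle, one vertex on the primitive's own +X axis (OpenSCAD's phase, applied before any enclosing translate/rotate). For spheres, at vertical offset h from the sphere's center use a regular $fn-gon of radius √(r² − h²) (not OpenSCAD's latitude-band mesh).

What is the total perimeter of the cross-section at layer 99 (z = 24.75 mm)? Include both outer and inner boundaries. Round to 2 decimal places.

67.20 mm

At z = 24.75 mm: the sphere is absent (|z−center|=15.750 > r=9); the r=11 sphere at (-2, 4) contributes a regular 8-gon of circumradius √(11²−0.75²) = 10.974 (perimeter = 2·8·10.974·sin(180°/8) = 67.20 mm); Taking the union: only the r=11 sphere at (-2, 4) is present, so the union is just that shape — boundary = 67.20 mm; the r=3 cylinder at (15, 5) contributes a regular 8-gon of circumradius 3 (perimeter = 2·8·3.000·sin(180°/8) = 18.37 mm); After the difference (first − rest): starting from the result so far, the r=3 cylinder at (15, 5) misses the remaining region (no effect) — boundary = 67.20 mm. Overall, the cross-section is a single solid region. Total boundary length (outer) = 67.20 mm.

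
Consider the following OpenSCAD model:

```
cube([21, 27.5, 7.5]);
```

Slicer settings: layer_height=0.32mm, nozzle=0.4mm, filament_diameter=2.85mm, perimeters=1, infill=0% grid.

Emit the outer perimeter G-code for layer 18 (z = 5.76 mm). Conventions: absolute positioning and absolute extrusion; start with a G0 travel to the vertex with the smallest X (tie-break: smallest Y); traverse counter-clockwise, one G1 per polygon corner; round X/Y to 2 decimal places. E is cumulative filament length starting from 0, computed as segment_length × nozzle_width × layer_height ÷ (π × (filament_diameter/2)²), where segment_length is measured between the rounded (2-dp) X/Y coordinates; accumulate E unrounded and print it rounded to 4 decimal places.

G0 X0.00 Y0.00 Z5.76
G1 X21.00 Y0.00 E0.4214
G1 X21.00 Y27.50 E0.9731
G1 X0.00 Y27.50 E1.3945
G1 X0.00 Y0.00 E1.9463

At z = 5.76 mm: the 21×27.5 cube contributes its full rectangle. The outline is a single polygon with 4 vertices. Extrusion per mm of travel: 0.4 × 0.32 / (π × 1.425²) = 0.020065. Accumulating E over each segment gives final E = 1.9463.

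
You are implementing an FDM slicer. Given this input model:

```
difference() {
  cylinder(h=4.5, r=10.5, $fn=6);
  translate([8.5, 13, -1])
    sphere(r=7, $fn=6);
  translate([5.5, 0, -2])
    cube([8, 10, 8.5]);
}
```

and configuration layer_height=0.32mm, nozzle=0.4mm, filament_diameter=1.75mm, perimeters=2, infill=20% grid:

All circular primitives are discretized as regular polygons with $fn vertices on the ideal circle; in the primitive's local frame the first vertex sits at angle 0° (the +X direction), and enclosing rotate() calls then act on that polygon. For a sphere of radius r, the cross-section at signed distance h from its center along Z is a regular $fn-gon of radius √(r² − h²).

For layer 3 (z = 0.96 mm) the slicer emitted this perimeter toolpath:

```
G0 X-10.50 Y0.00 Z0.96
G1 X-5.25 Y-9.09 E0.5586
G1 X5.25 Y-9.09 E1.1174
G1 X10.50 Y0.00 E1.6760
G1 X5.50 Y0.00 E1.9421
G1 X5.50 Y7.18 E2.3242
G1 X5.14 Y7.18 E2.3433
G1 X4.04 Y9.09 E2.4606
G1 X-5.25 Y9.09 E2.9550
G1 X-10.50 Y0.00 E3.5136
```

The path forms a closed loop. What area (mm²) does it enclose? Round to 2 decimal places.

263.01 mm²

Apply the shoelace formula to the sequence of (X, Y) vertices; enclosed area = 263.01 mm².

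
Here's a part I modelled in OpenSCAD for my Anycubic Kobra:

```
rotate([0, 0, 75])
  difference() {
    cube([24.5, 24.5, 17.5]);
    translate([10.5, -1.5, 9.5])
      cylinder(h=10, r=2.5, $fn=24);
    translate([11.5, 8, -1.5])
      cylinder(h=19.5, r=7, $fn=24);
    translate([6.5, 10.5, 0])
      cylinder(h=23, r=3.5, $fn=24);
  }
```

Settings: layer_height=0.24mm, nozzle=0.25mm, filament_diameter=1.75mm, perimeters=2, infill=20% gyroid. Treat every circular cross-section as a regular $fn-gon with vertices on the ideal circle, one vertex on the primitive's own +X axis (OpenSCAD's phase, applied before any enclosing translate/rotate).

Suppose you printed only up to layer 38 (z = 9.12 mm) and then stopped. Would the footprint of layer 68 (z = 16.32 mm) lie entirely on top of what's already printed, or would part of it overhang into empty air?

entirely on top

Compare the two slices. At z = 9.12: the cube is present — its section is the full 24.5×24.5 rectangle (area 600.25 mm²); the cylinder at (10.5, -1.5) does not reach this height (z outside [9.5, 19.5]); the r=7 cylinder at (11.5, 8) contributes a regular 24-gon of circumradius 7 (area = (24/2)·7.000²·sin(360°/24) = 152.19 mm²); the cylinder at (6.5, 10.5): section is a regular 24-gon, circumradius r=3.5 (area = (24/2)·3.500²·sin(360°/24) = 38.05 mm²); Subtracting the remaining from the first: starting from the 24.5×24.5 cube (600.25 mm²), the r=7 cylinder at (11.5, 8) lies wholly inside it (removes its full 152.19 mm² and its 43.86 mm outline becomes a hole wall); the r=3.5 cylinder at (6.5, 10.5) partially overlaps it — only the 11.60 mm² overlap (of its 38.05 mm²) is removed, clipping the outline — area = 436.47 mm²; (rotated 75° about Z; rotation is an isometry so areas/perimeters/island counts are preserved). At z = 16.32: the cube is present — its section is the full 24.5×24.5 rectangle (area 600.25 mm²); the r=2.5 cylinder at (10.5, -1.5) contributes a regular 24-gon of circumradius 2.5 (area = (24/2)·2.500²·sin(360°/24) = 19.41 mm²); the cylinder at (11.5, 8): section is a regular 24-gon, circumradius r=7 (area = (24/2)·7.000²·sin(360°/24) = 152.19 mm²); the cylinder at (6.5, 10.5): section is a regular 24-gon, circumradius r=3.5 (area = (24/2)·3.500²·sin(360°/24) = 38.05 mm²); After the difference (first − rest): starting from the 24.5×24.5 cube (600.25 mm²), the r=2.5 cylinder at (10.5, -1.5) partially overlaps it — only the 2.73 mm² overlap (of its 19.41 mm²) is removed, clipping the outline; the r=7 cylinder at (11.5, 8) lies wholly inside it (removes its full 152.19 mm² and its 43.86 mm outline becomes a hole wall); the r=3.5 cylinder at (6.5, 10.5) partially overlaps it — only the 11.60 mm² overlap (of its 38.05 mm²) is removed, clipping the outline — area = 433.74 mm²; (whole slice rotated 75° about Z — lengths, areas and connectivity unchanged). Checking containment: the cross-section at z = 16.32 is a subset of the cross-section at z = 9.12.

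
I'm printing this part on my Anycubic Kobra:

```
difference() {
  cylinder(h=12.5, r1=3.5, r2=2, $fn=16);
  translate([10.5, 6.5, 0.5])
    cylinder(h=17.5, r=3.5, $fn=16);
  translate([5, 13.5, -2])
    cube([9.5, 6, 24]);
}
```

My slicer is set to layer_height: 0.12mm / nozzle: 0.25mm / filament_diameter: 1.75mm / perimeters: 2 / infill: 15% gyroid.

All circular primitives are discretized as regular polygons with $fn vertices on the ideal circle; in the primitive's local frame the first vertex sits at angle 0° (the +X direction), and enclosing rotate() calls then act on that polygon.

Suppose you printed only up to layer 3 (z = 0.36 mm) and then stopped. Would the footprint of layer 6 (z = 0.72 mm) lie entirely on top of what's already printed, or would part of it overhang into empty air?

entirely on top

Compare the two slices. At z = 0.36: the cone (r1=3.5→r2=2) has section circumradius 3.457 here — a regular 16-gon (area = (16/2)·3.457²·sin(360°/16) = 36.58 mm²); the cylinder at (10.5, 6.5) is absent (z outside [0.5, 18]); the 9.5×6 cube at (5, 13.5) contributes its full rectangle (area 57.00 mm²); After the difference (first − rest): starting from the cone (36.58 mm²), the 9.5×6 cube at (5, 13.5) misses the remaining region (no effect) — area = 36.58 mm². At z = 0.72: the cone contributes a regular 16-gon of circumradius 3.414 (interpolated between r1=3.5 and r2=2 at t=0.058) (area = (16/2)·3.414²·sin(360°/16) = 35.67 mm²); the r=3.5 cylinder at (10.5, 6.5) gives a regular 16-gon of circumradius 3.5 (constant along its height) (area = (16/2)·3.500²·sin(360°/16) = 37.50 mm²); the 9.5×6 cube at (5, 13.5) contributes its full rectangle (area 57.00 mm²); Taking the first minus the rest: starting from the cone (35.67 mm²), the r=3.5 cylinder at (10.5, 6.5) misses the remaining region (no effect); the 9.5×6 cube at (5, 13.5) misses the remaining region (no effect) — area = 35.67 mm². Checking containment: the cross-section at z = 0.72 is a subset of the cross-section at z = 0.36.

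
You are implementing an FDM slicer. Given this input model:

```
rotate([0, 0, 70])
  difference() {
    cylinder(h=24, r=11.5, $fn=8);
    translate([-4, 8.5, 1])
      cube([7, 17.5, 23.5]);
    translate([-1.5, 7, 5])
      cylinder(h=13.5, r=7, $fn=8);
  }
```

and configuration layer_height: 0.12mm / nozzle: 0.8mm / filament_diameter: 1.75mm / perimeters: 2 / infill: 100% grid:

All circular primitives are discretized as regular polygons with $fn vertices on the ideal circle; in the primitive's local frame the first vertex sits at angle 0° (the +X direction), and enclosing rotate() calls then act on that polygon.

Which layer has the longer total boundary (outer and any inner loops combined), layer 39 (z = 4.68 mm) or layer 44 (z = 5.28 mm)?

layer 44 (z = 5.28 mm)

Layer 39 (z = 4.68): the r=11.5 cylinder contributes a regular 8-gon of circumradius 11.5 (perimeter = 2·8·11.500·sin(180°/8) = 70.41 mm); the 7×17.5 cube at (-4, 8.5) contributes its full rectangle (perimeter 49.00 mm); the cylinder at (-1.5, 7) is not intersected at this z (z outside [5, 18.5]); Subtracting the remaining from the first: starting from the r=11.5 cylinder, the 7×17.5 cube at (-4, 8.5) partially overlaps it — only the 15.82 mm² overlap (of its 122.50 mm²) is removed, clipping the outline — boundary = 72.94 mm; (whole slice rotated 70° about Z — lengths, areas and connectivity unchanged). So its perimeter = 72.94 mm. Layer 44 (z = 5.28): the r=11.5 cylinder contributes a regular 8-gon of circumradius 11.5 (perimeter = 2·8·11.500·sin(180°/8) = 70.41 mm); the cube at (-4, 8.5) (footprint 7×17.5) is included at this height (perimeter 49.00 mm); the r=7 cylinder at (-1.5, 7) contributes a regular 8-gon of circumradius 7 (perimeter = 2·8·7.000·sin(180°/8) = 42.86 mm); Subtracting the remaining from the first: starting from the r=11.5 cylinder, the 7×17.5 cube at (-4, 8.5) partially overlaps it — only the 15.82 mm² overlap (of its 122.50 mm²) is removed, clipping the outline; the r=7 cylinder at (-1.5, 7) partially overlaps it — only the 93.77 mm² overlap (of its 138.59 mm²) is removed, clipping the outline — boundary = 82.61 mm; (rotated 70° about Z; rotation is an isometry so areas/perimeters/island counts are preserved). So its perimeter = 82.61 mm. Layer 44 is larger (82.61 vs 72.94 mm).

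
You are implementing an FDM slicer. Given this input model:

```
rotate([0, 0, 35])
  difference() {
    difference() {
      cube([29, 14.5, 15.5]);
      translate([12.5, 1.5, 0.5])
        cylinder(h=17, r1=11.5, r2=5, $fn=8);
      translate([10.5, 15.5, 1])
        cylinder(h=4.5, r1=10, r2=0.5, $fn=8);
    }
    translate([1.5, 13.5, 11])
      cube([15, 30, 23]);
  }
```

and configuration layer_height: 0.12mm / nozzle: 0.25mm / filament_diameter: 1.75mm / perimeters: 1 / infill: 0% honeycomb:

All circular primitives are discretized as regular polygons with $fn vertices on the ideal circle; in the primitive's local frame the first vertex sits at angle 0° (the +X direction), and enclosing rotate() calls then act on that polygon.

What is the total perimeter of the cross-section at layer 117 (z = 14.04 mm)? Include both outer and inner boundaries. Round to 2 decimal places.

100.20 mm

At z = 14.04 mm: the 29×14.5 cube contributes its full rectangle (perimeter 87.00 mm); the cone at (12.5, 1.5): at t=0.796 of its height the radius interpolates to r₁+(r₂−r₁)t = 6.323, giving a regular 8-gon of that circumradius (perimeter = 2·8·6.323·sin(180°/8) = 38.71 mm); the cone at (10.5, 15.5) is absent (z outside [1, 5.5]); Subtracting the remaining from the first: starting from the 29×14.5 cube, the cone at (12.5, 1.5) partially overlaps it — only the 74.58 mm² overlap (of its 113.08 mm²) is removed, clipping the outline — boundary = 98.20 mm; the cube at (1.5, 13.5) (footprint 15×30) is included at this height (perimeter 90.00 mm); After the difference (first − rest): starting from that combined region, the 15×30 cube at (1.5, 13.5) partially overlaps it — only the 15.00 mm² overlap (of its 450.00 mm²) is removed, clipping the outline — boundary = 100.20 mm; (whole slice rotated 35° about Z — lengths, areas and connectivity unchanged). Overall, the cross-section is a single solid region. Total boundary length (outer) = 100.20 mm.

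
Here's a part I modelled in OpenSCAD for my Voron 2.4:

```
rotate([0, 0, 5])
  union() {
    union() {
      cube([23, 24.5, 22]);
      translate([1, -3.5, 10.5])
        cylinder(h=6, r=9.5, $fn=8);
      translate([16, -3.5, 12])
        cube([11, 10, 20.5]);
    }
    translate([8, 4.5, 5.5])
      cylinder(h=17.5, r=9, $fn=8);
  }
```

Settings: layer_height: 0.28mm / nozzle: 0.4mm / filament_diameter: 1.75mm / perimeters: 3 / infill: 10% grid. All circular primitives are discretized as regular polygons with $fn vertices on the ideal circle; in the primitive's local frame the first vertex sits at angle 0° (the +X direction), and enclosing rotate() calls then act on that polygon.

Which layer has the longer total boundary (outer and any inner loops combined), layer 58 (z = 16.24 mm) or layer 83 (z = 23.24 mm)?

layer 58 (z = 16.24 mm)

Layer 58 (z = 16.24): the cube (footprint 23×24.5) is included at this height (perimeter 95.00 mm); the r=9.5 cylinder at (1, -3.5) contributes a regular 8-gon of circumradius 9.5 (perimeter = 2·8·9.500·sin(180°/8) = 58.17 mm); the cube at (16, -3.5) (footprint 11×10) is included at this height (perimeter 42.00 mm); Combining (union): the regions partially overlap (shared area 84.40 mm²), so the edge portions inside another operand are dropped and the merged outline is re-measured after clipping — boundary = 141.70 mm; the r=9 cylinder at (8, 4.5) gives a regular 8-gon of circumradius 9 (constant along its height) (perimeter = 2·8·9.000·sin(180°/8) = 55.11 mm); Combining (union): the regions partially overlap (shared area 215.11 mm²), so the edge portions inside another operand are dropped and the merged outline is re-measured after clipping — boundary = 137.76 mm; (whole slice rotated 5° about Z — lengths, areas and connectivity unchanged). So its perimeter = 137.76 mm. Layer 83 (z = 23.24): the cube does not reach this height (z outside [0, 22]); the cylinder at (1, -3.5) is not intersected at this z (z outside [10.5, 16.5]); the 11×10 cube at (16, -3.5) contributes its full rectangle (perimeter 42.00 mm); Merging all regions: only the 11×10 cube at (16, -3.5) is present, so the union is just that shape — boundary = 42.00 mm; the cylinder at (8, 4.5) does not reach this height (z outside [5.5, 23]); Combining (union): only the result so far is present, so the union is just that shape — boundary = 42.00 mm; (rotated 5° about Z; rotation is an isometry so areas/perimeters/island counts are preserved). So its perimeter = 42.00 mm. Layer 58 is larger (137.76 vs 42.00 mm).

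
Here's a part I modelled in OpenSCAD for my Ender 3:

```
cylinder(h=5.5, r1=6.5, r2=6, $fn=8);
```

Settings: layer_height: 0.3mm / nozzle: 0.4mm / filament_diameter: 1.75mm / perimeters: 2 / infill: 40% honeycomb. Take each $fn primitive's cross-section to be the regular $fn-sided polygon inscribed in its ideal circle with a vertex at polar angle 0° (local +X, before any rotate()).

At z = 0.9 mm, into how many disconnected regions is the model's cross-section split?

1

At z = 0.9 mm: the cone contributes a regular 8-gon of circumradius 6.418 (interpolated between r1=6.5 and r2=6 at t=0.164). The result has 1 disconnected region.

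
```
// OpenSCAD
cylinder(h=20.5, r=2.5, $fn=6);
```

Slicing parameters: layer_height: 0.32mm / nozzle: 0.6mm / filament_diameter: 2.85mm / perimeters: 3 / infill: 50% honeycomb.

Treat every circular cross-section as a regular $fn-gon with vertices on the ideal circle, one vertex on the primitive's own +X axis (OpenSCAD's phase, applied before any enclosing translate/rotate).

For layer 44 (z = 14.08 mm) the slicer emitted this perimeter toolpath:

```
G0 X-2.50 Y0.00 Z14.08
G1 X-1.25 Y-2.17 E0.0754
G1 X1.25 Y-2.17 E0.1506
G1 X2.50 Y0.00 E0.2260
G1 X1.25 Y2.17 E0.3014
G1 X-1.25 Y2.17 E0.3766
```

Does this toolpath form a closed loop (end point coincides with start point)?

Start point (G0): (-2.50, 0.00). End point (last G1): the path does not return to the start — open.

no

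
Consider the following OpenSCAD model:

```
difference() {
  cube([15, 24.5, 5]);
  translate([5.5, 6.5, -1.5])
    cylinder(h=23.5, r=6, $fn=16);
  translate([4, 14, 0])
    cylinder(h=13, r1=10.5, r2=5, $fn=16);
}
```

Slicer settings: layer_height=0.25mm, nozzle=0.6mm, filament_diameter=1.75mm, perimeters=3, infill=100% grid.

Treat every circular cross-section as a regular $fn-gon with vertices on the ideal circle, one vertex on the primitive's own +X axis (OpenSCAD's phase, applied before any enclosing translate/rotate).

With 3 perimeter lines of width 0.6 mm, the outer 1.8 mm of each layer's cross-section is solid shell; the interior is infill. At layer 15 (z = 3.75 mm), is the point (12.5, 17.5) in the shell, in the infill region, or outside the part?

shell

At z = 3.75 mm: the cube (footprint 15×24.5) is included at this height; the r=6 cylinder at (5.5, 6.5) gives a regular 16-gon of circumradius 6 (constant along its height); the cone at (4, 14) (r1=10.5→r2=5) has section circumradius 8.913 here — a regular 16-gon; Taking the first minus the rest: starting from the 15×24.5 cube, the r=6 cylinder at (5.5, 6.5) partially overlaps it — only the 108.96 mm² overlap (of its 110.21 mm²) is removed, clipping the outline; the cone at (4, 14) partially overlaps it — only the 129.94 mm² overlap (of its 243.23 mm²) is removed, clipping the outline — 1 connected region. Overall, the cross-section is a single solid region. The nearest boundary edge runs (12.91, 14.00)→(12.23, 17.41); distance from the point to it = 0.28 mm. The point is inside the cross-section, 0.28 mm from the nearest boundary — within the 1.8 mm shell band (3 × 0.6).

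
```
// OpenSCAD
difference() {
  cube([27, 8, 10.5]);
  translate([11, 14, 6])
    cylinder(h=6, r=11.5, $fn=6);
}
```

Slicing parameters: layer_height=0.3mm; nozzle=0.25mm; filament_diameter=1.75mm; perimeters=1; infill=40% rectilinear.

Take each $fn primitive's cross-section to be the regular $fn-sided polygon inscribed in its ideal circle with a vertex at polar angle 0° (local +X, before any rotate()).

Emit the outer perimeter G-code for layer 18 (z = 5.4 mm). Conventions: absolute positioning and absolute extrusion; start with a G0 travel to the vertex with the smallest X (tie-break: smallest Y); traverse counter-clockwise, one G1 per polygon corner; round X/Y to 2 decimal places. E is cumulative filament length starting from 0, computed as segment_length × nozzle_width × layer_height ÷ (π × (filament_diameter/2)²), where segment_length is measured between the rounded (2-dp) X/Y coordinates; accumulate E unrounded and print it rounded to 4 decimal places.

At z = 5.4 mm: the 27×8 cube contributes its full rectangle; the cylinder at (11, 14) is absent (z outside [6, 12]); Taking the first minus the rest: none of the subtracted shapes is present at this height, so the 27×8 cube is unchanged — 1 connected region. The outline is a single polygon with 4 vertices. Extrusion per mm of travel: 0.25 × 0.3 / (π × 0.875²) = 0.031181. Accumulating E over each segment gives final E = 2.1827.

G0 X0.00 Y0.00 Z5.40
G1 X27.00 Y0.00 E0.8419
G1 X27.00 Y8.00 E1.0913
G1 X0.00 Y8.00 E1.9332
G1 X0.00 Y0.00 E2.1827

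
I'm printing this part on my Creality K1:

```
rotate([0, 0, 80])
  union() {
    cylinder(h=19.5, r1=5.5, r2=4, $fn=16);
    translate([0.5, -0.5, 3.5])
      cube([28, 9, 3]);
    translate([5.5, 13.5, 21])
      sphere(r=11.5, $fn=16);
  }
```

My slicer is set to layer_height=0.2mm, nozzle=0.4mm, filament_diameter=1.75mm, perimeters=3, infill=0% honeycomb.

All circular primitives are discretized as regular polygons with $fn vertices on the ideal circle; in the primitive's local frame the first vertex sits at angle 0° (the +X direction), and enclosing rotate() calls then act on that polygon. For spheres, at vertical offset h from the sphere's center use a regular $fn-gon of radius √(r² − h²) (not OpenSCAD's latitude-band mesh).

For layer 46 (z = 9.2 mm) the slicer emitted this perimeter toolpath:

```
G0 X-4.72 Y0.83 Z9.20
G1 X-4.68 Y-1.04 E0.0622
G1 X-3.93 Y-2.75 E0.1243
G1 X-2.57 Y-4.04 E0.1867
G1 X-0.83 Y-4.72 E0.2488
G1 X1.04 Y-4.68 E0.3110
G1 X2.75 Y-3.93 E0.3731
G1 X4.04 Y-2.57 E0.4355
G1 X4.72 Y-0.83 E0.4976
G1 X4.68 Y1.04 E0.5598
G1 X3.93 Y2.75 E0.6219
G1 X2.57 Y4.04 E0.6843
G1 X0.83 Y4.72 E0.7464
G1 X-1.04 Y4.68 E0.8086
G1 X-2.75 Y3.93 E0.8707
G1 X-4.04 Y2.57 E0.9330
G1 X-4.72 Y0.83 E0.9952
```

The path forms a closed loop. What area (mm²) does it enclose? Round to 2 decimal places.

Apply the shoelace formula to the sequence of (X, Y) vertices; enclosed area = 70.33 mm².

70.33 mm²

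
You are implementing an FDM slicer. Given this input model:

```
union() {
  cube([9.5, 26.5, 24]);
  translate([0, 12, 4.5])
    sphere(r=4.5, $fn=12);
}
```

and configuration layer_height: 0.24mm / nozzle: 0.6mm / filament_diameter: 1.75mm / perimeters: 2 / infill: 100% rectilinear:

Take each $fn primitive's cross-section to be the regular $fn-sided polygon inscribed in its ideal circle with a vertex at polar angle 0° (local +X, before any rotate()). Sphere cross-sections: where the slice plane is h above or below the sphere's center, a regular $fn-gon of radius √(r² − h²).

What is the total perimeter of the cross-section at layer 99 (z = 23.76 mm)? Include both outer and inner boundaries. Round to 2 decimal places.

At z = 23.76 mm: the cube is present — its section is the full 9.5×26.5 rectangle (perimeter 72.00 mm); the sphere at (0, 12) does not reach this height (|z−center|=19.260 > r=4.5); Taking the union: only the 9.5×26.5 cube is present, so the union is just that shape — boundary = 72.00 mm. Overall, the cross-section is a single solid region. Total boundary length (outer) = 72.00 mm.

72.00 mm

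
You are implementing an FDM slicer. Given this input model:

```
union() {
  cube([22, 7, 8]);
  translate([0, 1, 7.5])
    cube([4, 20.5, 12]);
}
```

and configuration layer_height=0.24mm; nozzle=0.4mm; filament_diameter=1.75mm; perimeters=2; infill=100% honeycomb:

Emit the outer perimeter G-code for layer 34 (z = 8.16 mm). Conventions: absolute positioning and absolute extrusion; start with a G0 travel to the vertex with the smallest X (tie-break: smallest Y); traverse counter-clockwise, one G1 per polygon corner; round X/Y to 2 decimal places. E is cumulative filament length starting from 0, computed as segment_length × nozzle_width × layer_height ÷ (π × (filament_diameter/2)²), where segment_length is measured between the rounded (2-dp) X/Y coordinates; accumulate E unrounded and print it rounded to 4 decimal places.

G0 X0.00 Y1.00 Z8.16
G1 X4.00 Y1.00 E0.1596
G1 X4.00 Y21.50 E0.9778
G1 X0.00 Y21.50 E1.1375
G1 X0.00 Y1.00 E1.9557

At z = 8.16 mm: the cube does not reach this height (z outside [0, 8]); the 4×20.5 cube at (0, 1) contributes its full rectangle; Combining (union): only the 4×20.5 cube at (0, 1) is present, so the union is just that shape — 1 connected region. The outline is a single polygon with 4 vertices. Extrusion per mm of travel: 0.4 × 0.24 / (π × 0.875²) = 0.039912. Accumulating E over each segment gives final E = 1.9557.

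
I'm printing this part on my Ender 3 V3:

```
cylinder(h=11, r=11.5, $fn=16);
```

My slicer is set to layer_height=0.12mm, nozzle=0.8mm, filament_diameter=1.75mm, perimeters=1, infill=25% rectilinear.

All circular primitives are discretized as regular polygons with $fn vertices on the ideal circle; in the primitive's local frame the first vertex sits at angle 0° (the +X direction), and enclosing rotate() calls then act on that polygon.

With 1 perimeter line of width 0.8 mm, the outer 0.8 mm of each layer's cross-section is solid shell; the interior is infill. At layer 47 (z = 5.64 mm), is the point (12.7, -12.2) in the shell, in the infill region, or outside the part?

At z = 5.64 mm: the r=11.5 cylinder contributes a regular 16-gon of circumradius 11.5. Overall, the cross-section is a single solid region. The nearest boundary edge runs (4.40, -10.62)→(8.13, -8.13); distance from the point to it = 6.12 mm. The point is not inside any of the regions above, so it lies outside the cross-section (6.12 mm from the nearest boundary).

outside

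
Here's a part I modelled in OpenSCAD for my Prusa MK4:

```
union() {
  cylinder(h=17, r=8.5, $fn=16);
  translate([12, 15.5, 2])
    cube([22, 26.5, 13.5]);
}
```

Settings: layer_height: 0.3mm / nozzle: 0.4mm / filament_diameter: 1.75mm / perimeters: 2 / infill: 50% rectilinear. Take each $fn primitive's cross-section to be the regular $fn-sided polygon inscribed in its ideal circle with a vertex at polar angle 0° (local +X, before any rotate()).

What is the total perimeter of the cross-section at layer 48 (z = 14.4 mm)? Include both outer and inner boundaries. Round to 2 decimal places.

At z = 14.4 mm: the r=8.5 cylinder gives a regular 16-gon of circumradius 8.5 (constant along its height) (perimeter = 2·16·8.500·sin(180°/16) = 53.06 mm); the cube at (12, 15.5) (footprint 22×26.5) is included at this height (perimeter 97.00 mm); Taking the union: the 2 present regions are separate (no shared area or edge), so areas and boundary lengths simply add and each stays a separate island — boundary = 150.06 mm. Overall, the cross-section has 2 separate islands. Total boundary length (outer) = 150.06 mm.

150.06 mm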